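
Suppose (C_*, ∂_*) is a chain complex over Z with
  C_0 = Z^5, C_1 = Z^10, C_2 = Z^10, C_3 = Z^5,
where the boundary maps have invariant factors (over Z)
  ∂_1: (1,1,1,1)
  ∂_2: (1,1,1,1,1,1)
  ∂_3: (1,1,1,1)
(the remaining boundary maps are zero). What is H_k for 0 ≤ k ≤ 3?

H_0: b_0 = 5 − 0 − 4 = 1; torsion from ∂_1 factors > 1: none. So H_0 ≅ Z.
H_1: b_1 = 10 − 4 − 6 = 0; torsion from ∂_2 factors > 1: none. So H_1 ≅ 0.
H_2: b_2 = 10 − 6 − 4 = 0; torsion from ∂_3 factors > 1: none. So H_2 ≅ 0.
H_3: b_3 = 5 − 4 − 0 = 1; torsion from ∂_4 factors > 1: none. So H_3 ≅ Z.

H_0 ≅ Z,  H_1 = 0,  H_2 = 0,  H_3 ≅ Z.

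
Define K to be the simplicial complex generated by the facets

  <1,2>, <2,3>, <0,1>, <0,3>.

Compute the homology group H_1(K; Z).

K has 4 vertices, 4 edges.
rank ∂_1 = 3, rank ∂_2 = 0 ⇒ b_1 = 4 − 3 − 0 = 1. So H_1 = Z.

H_1 ≅ Z.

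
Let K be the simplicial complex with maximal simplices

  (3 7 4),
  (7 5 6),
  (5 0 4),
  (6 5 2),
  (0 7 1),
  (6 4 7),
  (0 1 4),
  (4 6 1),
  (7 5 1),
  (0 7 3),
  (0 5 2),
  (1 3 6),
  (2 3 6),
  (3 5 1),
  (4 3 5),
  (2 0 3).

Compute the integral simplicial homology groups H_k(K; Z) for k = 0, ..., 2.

H_0 ≅ Z,  H_1 ≅ Z^2,  H_2 ≅ Z.

Order the vertices as 0 < 1 < 2 < 3 < 4 < 5 < 6 < 7. Listing each simplex with vertices in this order, K has dimension 2 with simplices:

  0-simplices (8): [0], [1], [2], [3], [4], [5], [6], [7]
  1-simplices (24): (24 of them)
  2-simplices (16): [0,1,4], [0,1,7], [0,2,3], [0,2,5], [0,3,7], [0,4,5], [1,3,5], [1,3,6], [1,4,6], [1,5,7], [2,3,6], [2,5,6], [3,4,5], [3,4,7], [4,6,7], [5,6,7]

Hence C_0 ≅ Z^8, C_1 ≅ Z^24, C_2 ≅ Z^16.

∂_1: C_1 → C_0 is given by ∂[p,q] = [q] − [p]. For instance
  ∂[3,5] = [5] − [3].
The 8×24 boundary matrix has rank 7 and Smith normal form diag(1,1,1,1,1,1,1).

The boundary map ∂_2: C_2 → C_1 acts by ∂[p,q,r] = [q,r] − [p,r] + [p,q]. For instance
  ∂[0,1,7] = [1,7] − [0,7] + [0,1],
  ∂[0,1,4] = [1,4] − [0,4] + [0,1].
As a 24×16 matrix over Z this has rank 15, with invariant factors (1,1,1,1,1,1,1,1,1,1,1,1,1,1,1).

From H_k ≅ ker(∂_k) / im(∂_{k+1}) we obtain:

  H_0: rank C_0 − rank ∂_1 = 8 − 7 = 1, and the invariant factors of ∂_1 are all 1, so H_0 ≅ Z.
  H_1: rank ker ∂_1 − rank ∂_2 = (24 − 7) − 15 = 2, and the invariant factors of ∂_2 are all 1, so H_1 ≅ Z^2.
  H_2: rank ker ∂_2 − rank ∂_3 = (16 − 15) − 0 = 1, and there is no ∂_3, so H_2 ≅ Z.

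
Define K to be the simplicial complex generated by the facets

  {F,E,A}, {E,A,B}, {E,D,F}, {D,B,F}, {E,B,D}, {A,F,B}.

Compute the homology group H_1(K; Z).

K has 5 vertices, 9 edges, 6 triangles.
rank ∂_1 = 4, rank ∂_2 = 5 ⇒ b_1 = 9 − 4 − 5 = 0; all invariant factors of ∂_2 are 1 so no torsion. So H_1 = 0.

H_1 = 0.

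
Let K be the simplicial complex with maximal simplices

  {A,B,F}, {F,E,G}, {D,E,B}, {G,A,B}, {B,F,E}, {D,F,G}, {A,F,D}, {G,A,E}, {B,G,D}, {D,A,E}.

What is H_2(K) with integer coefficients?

H_2 = 0.

Order the vertices as A < B < D < E < F < G. Listing each simplex with vertices in this order, K has dimension 2 with simplices:

  0-simplices (6): A, B, D, E, F, G
  1-simplices (15): AB, AD, AE, AF, AG, BD, BE, BF, BG, DE, DF, DG, EF, EG, FG
  2-simplices (10): ABF, ABG, ADE, ADF, AEG, BDE, BDG, BEF, DFG, EFG

giving chain groups C_0 ≅ Z^6, C_1 ≅ Z^15, C_2 ≅ Z^10.

Boundary ∂_1: C_1 → C_0 sends each edge [p,q] (with p < q) to q − p.
As a 6×15 matrix over Z this has rank 5, with invariant factors (1,1,1,1,1).

The boundary map ∂_2: C_2 → C_1 sends each 2-simplex [p,q,r] to [q,r] − [p,r] + [p,q]. For instance
  ∂ABG = BG − AG + AB,
  ∂ADF = DF − AF + AD.
The 15×10 boundary matrix has rank 10 and Smith normal form diag(1,1,1,1,1,1,1,1,1,2).

Reading off H_k = ker ∂_k / im ∂_{k+1}:

  H_2: rank ker ∂_2 − rank ∂_3 = (10 − 10) − 0 = 0, and there is no ∂_3, so H_2 ≅ 0.

(K is a triangulation of the real projective plane RP^2.)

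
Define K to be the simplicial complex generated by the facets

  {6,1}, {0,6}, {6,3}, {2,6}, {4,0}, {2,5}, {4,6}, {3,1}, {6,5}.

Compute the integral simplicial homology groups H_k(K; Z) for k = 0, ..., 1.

Take the total order 0 < 1 < 2 < 3 < 4 < 5 < 6 on the vertex set. Then K (dimension 1) consists of the simplices:

  0-simplices (7): [0], [1], [2], [3], [4], [5], [6]
  1-simplices (9): [0,4], [0,6], [1,3], [1,6], [2,5], [2,6], [3,6], [4,6], [5,6]

giving chain groups C_0 ≅ Z^7, C_1 ≅ Z^9.

The boundary map ∂_1: C_1 → C_0 is given by ∂[p,q] = [q] − [p].
As a 7×9 matrix over Z this has rank 6, with invariant factors (1,1,1,1,1,1).

Computing H_k = (kernel of ∂_k) / (image of ∂_{k+1}):

  H_0: rank C_0 − rank ∂_1 = 7 − 6 = 1, and the invariant factors of ∂_1 are all 1, so H_0 = Z.
  H_1: rank ker ∂_1 − rank ∂_2 = (9 − 6) − 0 = 3, and there is no ∂_2, so H_1 = Z^3.

H_0 = Z,  H_1 = Z^3.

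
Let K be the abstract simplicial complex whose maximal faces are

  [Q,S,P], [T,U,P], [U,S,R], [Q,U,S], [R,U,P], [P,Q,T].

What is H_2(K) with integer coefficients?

Fix the vertex order P < Q < R < S < T < U and write every simplex with vertices in increasing order. Then dim K = 2 and the simplices of K are:

  0-simplices (6): P, Q, R, S, T, U
  1-simplices (12): PQ, PR, PS, PT, PU, QS, QT, QU, RS, RU, SU, TU
  2-simplices (6): PQS, PQT, PRU, PTU, QSU, RSU

giving chain groups C_0 ≅ Z^6, C_1 ≅ Z^12, C_2 ≅ Z^6.

∂_1: C_1 → C_0 is given by ∂[p,q] = [q] − [p].
The resulting 6×12 matrix has rank 5, and its Smith normal form has invariant factors (1,1,1,1,1).

The boundary map ∂_2: C_2 → C_1 acts by ∂[p,q,r] = [q,r] − [p,r] + [p,q]. For instance
  ∂PQT = QT − PT + PQ,
  ∂QSU = SU − QU + QS.
The 12×6 boundary matrix has rank 6 and Smith normal form diag(1,1,1,1,1,1).

Reading off H_k = ker ∂_k / im ∂_{k+1}:

  H_2: rank ker ∂_2 − rank ∂_3 = (6 − 6) − 0 = 0, and there is no ∂_3, so H_2 ≅ 0.

(K is a triangulation of the cylinder S^1 x I.)

H_2 ≅ 0.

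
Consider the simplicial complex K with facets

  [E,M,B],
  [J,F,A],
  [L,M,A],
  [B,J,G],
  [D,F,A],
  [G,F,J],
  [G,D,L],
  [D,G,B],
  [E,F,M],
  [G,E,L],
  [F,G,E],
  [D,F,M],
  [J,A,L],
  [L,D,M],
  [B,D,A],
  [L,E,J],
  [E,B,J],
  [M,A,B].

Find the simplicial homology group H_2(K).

Fix the vertex order A < B < D < E < F < G < J < L < M and write every simplex with vertices in increasing order. Then dim K = 2 and the simplices of K are:

  0-simplices (9): A, B, D, E, F, G, J, L, M
  1-simplices (27): AB, AD, AF, AJ, AL, AM, BD, BE, BG, BJ, BM, DF, DG, DL, DM, EF, EG, EJ, EL, EM, FG, FJ, FM, GJ, GL, JL, LM
  2-simplices (18): ABD, ABM, ADF, AFJ, AJL, ALM, BDG, BEJ, BEM, BGJ, DFM, DGL, DLM, EFG, EFM, EGL, EJL, FGJ

Hence C_0 ≅ Z^9, C_1 ≅ Z^27, C_2 ≅ Z^18.

The boundary map ∂_1: C_1 → C_0 sends each edge [p,q] (with p < q) to q − p.
As a 9×27 matrix over Z this has rank 8, with invariant factors (1,1,1,1,1,1,1,1).

∂_2: C_2 → C_1 sends each 2-simplex [p,q,r] to [q,r] − [p,r] + [p,q]. For instance
  ∂ABD = BD − AD + AB,
  ∂EJL = JL − EL + EJ.
This gives a 27×18 integer matrix of rank 18; reducing to Smith normal form yields diagonal entries (1,1,1,1,1,1,1,1,1,1,1,1,1,1,1,1,1,2).

Computing H_k = (kernel of ∂_k) / (image of ∂_{k+1}):

  H_2: rank ker ∂_2 − rank ∂_3 = (18 − 18) − 0 = 0, and there is no ∂_3, so H_2 = 0.

H_2 = 0.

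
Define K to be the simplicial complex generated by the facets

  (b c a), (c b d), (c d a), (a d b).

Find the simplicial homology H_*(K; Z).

H_0 ≅ Z,  H_1 = 0,  H_2 ≅ Z.

Fix the vertex order a < b < c < d and write every simplex with vertices in increasing order. Then dim K = 2 and the simplices of K are:

  0-simplices (4): a, b, c, d
  1-simplices (6): ab, ac, ad, bc, bd, cd
  2-simplices (4): abc, abd, acd, bcd

Hence C_0 ≅ Z^4, C_1 ≅ Z^6, C_2 ≅ Z^4.

Boundary ∂_1: C_1 → C_0 maps an edge to its endpoints' difference, ∂[p,q] = q − p.
This gives a 4×6 integer matrix of rank 3; reducing to Smith normal form yields diagonal entries (1,1,1).

The boundary map ∂_2: C_2 → C_1 maps a triangle to the signed sum of its edges. For instance
  ∂acd = cd − ad + ac,
  ∂abd = bd − ad + ab.
As a 6×4 matrix over Z this has rank 3, with invariant factors (1,1,1).

Now H_k = ker ∂_k / im ∂_{k+1}, so:

  H_0: rank C_0 − rank ∂_1 = 4 − 3 = 1, and the invariant factors of ∂_1 are all 1, so H_0 = Z.
  H_1: rank ker ∂_1 − rank ∂_2 = (6 − 3) − 3 = 0, and the invariant factors of ∂_2 are all 1, so H_1 = 0.
  H_2: rank ker ∂_2 − rank ∂_3 = (4 − 3) − 0 = 1, and there is no ∂_3, so H_2 = Z.

As a check, the Euler characteristic is 4 − 6 + 4 = 2, which agrees with 1 − 0 + 1 = 2.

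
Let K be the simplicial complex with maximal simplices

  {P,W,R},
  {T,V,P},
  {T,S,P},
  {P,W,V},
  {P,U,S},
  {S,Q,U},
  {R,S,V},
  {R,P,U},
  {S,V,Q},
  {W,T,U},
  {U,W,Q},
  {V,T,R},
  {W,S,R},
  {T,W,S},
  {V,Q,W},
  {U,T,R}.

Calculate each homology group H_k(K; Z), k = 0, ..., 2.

H_0 = Z,  H_1 = Z^2,  H_2 = Z.

Fix the vertex order P < Q < R < S < T < U < V < W and write every simplex with vertices in increasing order. Then dim K = 2 and the simplices of K are:

  0-simplices (8): P, Q, R, S, T, U, V, W
  1-simplices (24): PR, PS, PT, PU, PV, PW, QS, QU, QV, QW, RS, RT, RU, RV, RW, ST, SU, SV, SW, TU, TV, TW, UW, VW
  2-simplices (16): PRU, PRW, PST, PSU, PTV, PVW, QSU, QSV, QUW, QVW, RSV, RSW, RTU, RTV, STW, TUW

so the chain groups are C_0 ≅ Z^8, C_1 ≅ Z^24, C_2 ≅ Z^16.

Boundary ∂_1: C_1 → C_0 sends each edge [p,q] (with p < q) to q − p. For instance
  ∂UW = W − U.
As a 8×24 matrix over Z this has rank 7, with invariant factors (1,1,1,1,1,1,1).

∂_2: C_2 → C_1 acts by ∂[p,q,r] = [q,r] − [p,r] + [p,q]. For instance
  ∂RTV = TV − RV + RT,
  ∂QVW = VW − QW + QV.
As a 24×16 matrix over Z this has rank 15, with invariant factors (1,1,1,1,1,1,1,1,1,1,1,1,1,1,1).

Computing H_k = (kernel of ∂_k) / (image of ∂_{k+1}):

  H_0: rank C_0 − rank ∂_1 = 8 − 7 = 1, and the invariant factors of ∂_1 are all 1, so H_0 ≅ Z.
  H_1: rank ker ∂_1 − rank ∂_2 = (24 − 7) − 15 = 2, and the invariant factors of ∂_2 are all 1, so H_1 ≅ Z^2.
  H_2: rank ker ∂_2 − rank ∂_3 = (16 − 15) − 0 = 1, and there is no ∂_3, so H_2 ≅ Z.

As a check, the Euler characteristic is 8 − 24 + 16 = 0, which agrees with 1 − 2 + 1 = 0.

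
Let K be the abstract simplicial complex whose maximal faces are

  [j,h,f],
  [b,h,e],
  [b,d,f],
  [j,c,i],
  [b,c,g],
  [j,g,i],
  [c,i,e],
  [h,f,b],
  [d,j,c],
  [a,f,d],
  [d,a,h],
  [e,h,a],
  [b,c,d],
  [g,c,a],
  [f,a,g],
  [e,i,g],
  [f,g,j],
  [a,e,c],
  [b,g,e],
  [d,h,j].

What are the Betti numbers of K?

b_0 = 1, b_1 = 1, b_2 = 0.

We work with the vertex ordering a < b < c < d < e < f < g < h < i < j. The simplices of K, each written with vertices in increasing order, are:

  0-simplices (10): a, b, c, d, e, f, g, h, i, j
  1-simplices (30): ac, ad, ae, af, ag, ah, bc, bd, be, bf, bg, bh, cd, ce, cg, ci, cj, df, dh, dj, eg, eh, ei, fg, fh, fj, gi, gj, hj, ij
  2-simplices (20): ace, acg, adf, adh, aeh, afg, bcd, bcg, bdf, beg, beh, bfh, cdj, cei, cij, dhj, egi, fgj, fhj, gij

giving chain groups C_0 ≅ Z^10, C_1 ≅ Z^30, C_2 ≅ Z^20.

Boundary ∂_1: C_1 → C_0 sends each edge [p,q] (with p < q) to q − p. For instance
  ∂df = f − d.
The resulting 10×30 matrix has rank 9, and its Smith normal form has invariant factors (1,1,1,1,1,1,1,1,1).

Boundary ∂_2: C_2 → C_1 acts by ∂[p,q,r] = [q,r] − [p,r] + [p,q]. For instance
  ∂fhj = hj − fj + fh,
  ∂acg = cg − ag + ac.
The resulting 30×20 matrix has rank 20, and its Smith normal form has invariant factors (1,1,1,1,1,1,1,1,1,1,1,1,1,1,1,1,1,1,1,2).

Reading off H_k = ker ∂_k / im ∂_{k+1}:

  H_0: rank C_0 − rank ∂_1 = 10 − 9 = 1, and the invariant factors of ∂_1 are all 1, so H_0 ≅ Z.
  H_1: rank ker ∂_1 − rank ∂_2 = (30 − 9) − 20 = 1, and ∂_2 has invariant factor 2 > 1, so H_1 ≅ Z × Z/2.
  H_2: rank ker ∂_2 − rank ∂_3 = (20 − 20) − 0 = 0, and there is no ∂_3, so H_2 ≅ 0.

As a check, the Euler characteristic is 10 − 30 + 20 = 0, which agrees with 1 − 1 + 0 = 0.
(K is a triangulation of the Klein bottle.)

Hence the Betti numbers are b_0 = 1, b_1 = 1, b_2 = 0.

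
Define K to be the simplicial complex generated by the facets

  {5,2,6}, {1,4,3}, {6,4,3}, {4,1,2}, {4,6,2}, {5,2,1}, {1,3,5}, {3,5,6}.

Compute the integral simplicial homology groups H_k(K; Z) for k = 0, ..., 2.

Order the vertices as 1 < 2 < 3 < 4 < 5 < 6. Listing each simplex with vertices in this order, K has dimension 2 with simplices:

  0-simplices (6): [1], [2], [3], [4], [5], [6]
  1-simplices (12): [1,2], [1,3], [1,4], [1,5], [2,4], [2,5], [2,6], [3,4], [3,5], [3,6], [4,6], [5,6]
  2-simplices (8): [1,2,4], [1,2,5], [1,3,4], [1,3,5], [2,4,6], [2,5,6], [3,4,6], [3,5,6]

so the chain groups are C_0 ≅ Z^6, C_1 ≅ Z^12, C_2 ≅ Z^8.

Boundary ∂_1: C_1 → C_0 maps an edge to its endpoints' difference, ∂[p,q] = q − p. For instance
  ∂[1,3] = [3] − [1].
The 6×12 boundary matrix has rank 5 and Smith normal form diag(1,1,1,1,1).

The boundary map ∂_2: C_2 → C_1 maps a triangle to the signed sum of its edges. For instance
  ∂[1,2,5] = [2,5] − [1,5] + [1,2],
  ∂[2,4,6] = [4,6] − [2,6] + [2,4].
This gives a 12×8 integer matrix of rank 7; reducing to Smith normal form yields diagonal entries (1,1,1,1,1,1,1).

Now H_k = ker ∂_k / im ∂_{k+1}, so:

  H_0: rank C_0 − rank ∂_1 = 6 − 5 = 1, and the invariant factors of ∂_1 are all 1, so H_0 = Z.
  H_1: rank ker ∂_1 − rank ∂_2 = (12 − 5) − 7 = 0, and the invariant factors of ∂_2 are all 1, so H_1 = 0.
  H_2: rank ker ∂_2 − rank ∂_3 = (8 − 7) − 0 = 1, and there is no ∂_3, so H_2 = Z.

(K is a triangulation of the 2-sphere S^2.)

H_0 ≅ Z,  H_1 = 0,  H_2 ≅ Z.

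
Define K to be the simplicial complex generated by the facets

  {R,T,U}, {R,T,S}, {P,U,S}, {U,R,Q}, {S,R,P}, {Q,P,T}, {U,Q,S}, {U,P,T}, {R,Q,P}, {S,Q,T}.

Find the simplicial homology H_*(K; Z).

K has 6 vertices, 15 edges, 10 triangles.
rank ∂_0 = 0, rank ∂_1 = 5 ⇒ b_0 = 6 − 0 − 5 = 1; all invariant factors of ∂_1 are 1 so no torsion. So H_0 = Z.
rank ∂_1 = 5, rank ∂_2 = 10 ⇒ b_1 = 15 − 5 − 10 = 0; ∂_2 has invariant factor(s) [2] giving torsion. So H_1 = Z_2.
rank ∂_2 = 10, rank ∂_3 = 0 ⇒ b_2 = 10 − 10 − 0 = 0. So H_2 = 0.

H_0 = Z,  H_1 = Z_2,  H_2 = 0.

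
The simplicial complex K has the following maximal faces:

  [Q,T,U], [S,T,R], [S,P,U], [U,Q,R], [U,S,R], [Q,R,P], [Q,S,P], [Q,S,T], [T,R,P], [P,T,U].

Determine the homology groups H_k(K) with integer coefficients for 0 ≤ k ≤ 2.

H_0 = Z,  H_1 = Z/2,  H_2 = 0.

We work with the vertex ordering P < Q < R < S < T < U. The simplices of K, each written with vertices in increasing order, are:

  0-simplices (6): P, Q, R, S, T, U
  1-simplices (15): PQ, PR, PS, PT, PU, QR, QS, QT, QU, RS, RT, RU, ST, SU, TU
  2-simplices (10): PQR, PQS, PRT, PSU, PTU, QRU, QST, QTU, RST, RSU

giving chain groups C_0 ≅ Z^6, C_1 ≅ Z^15, C_2 ≅ Z^10.

The boundary map ∂_1: C_1 → C_0 maps an edge to its endpoints' difference, ∂[p,q] = q − p. For instance
  ∂QR = R − Q.
This gives a 6×15 integer matrix of rank 5; reducing to Smith normal form yields diagonal entries (1,1,1,1,1).

Boundary ∂_2: C_2 → C_1 sends each 2-simplex [p,q,r] to [q,r] − [p,r] + [p,q]. For instance
  ∂PTU = TU − PU + PT,
  ∂PQS = QS − PS + PQ.
The 15×10 boundary matrix has rank 10 and Smith normal form diag(1,1,1,1,1,1,1,1,1,2).

Now H_k = ker ∂_k / im ∂_{k+1}, so:

  H_0: rank C_0 − rank ∂_1 = 6 − 5 = 1, and the invariant factors of ∂_1 are all 1, so H_0 = Z.
  H_1: rank ker ∂_1 − rank ∂_2 = (15 − 5) − 10 = 0, and ∂_2 has invariant factor 2 > 1, so H_1 = Z/2.
  H_2: rank ker ∂_2 − rank ∂_3 = (10 − 10) − 0 = 0, and there is no ∂_3, so H_2 = 0.

(K is a triangulation of the real projective plane RP^2.)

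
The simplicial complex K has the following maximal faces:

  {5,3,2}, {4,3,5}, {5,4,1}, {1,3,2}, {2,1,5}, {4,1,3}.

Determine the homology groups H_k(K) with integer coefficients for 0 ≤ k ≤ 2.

H_0 = Z,  H_1 = 0,  H_2 = Z.

Fix the vertex order 1 < 2 < 3 < 4 < 5 and write every simplex with vertices in increasing order. Then dim K = 2 and the simplices of K are:

  0-simplices (5): [1], [2], [3], [4], [5]
  1-simplices (9): [1,2], [1,3], [1,4], [1,5], [2,3], [2,5], [3,4], [3,5], [4,5]
  2-simplices (6): [1,2,3], [1,2,5], [1,3,4], [1,4,5], [2,3,5], [3,4,5]

Hence C_0 ≅ Z^5, C_1 ≅ Z^9, C_2 ≅ Z^6.

The boundary map ∂_1: C_1 → C_0 maps an edge to its endpoints' difference, ∂[p,q] = q − p. For instance
  ∂[3,4] = [4] − [3].
The 5×9 boundary matrix has rank 4 and Smith normal form diag(1,1,1,1).

Boundary ∂_2: C_2 → C_1 maps a triangle to the signed sum of its edges. For instance
  ∂[1,3,4] = [3,4] − [1,4] + [1,3],
  ∂[2,3,5] = [3,5] − [2,5] + [2,3].
This gives a 9×6 integer matrix of rank 5; reducing to Smith normal form yields diagonal entries (1,1,1,1,1).

Computing H_k = (kernel of ∂_k) / (image of ∂_{k+1}):

  H_0: rank C_0 − rank ∂_1 = 5 − 4 = 1, and the invariant factors of ∂_1 are all 1, so H_0 = Z.
  H_1: rank ker ∂_1 − rank ∂_2 = (9 − 4) − 5 = 0, and the invariant factors of ∂_2 are all 1, so H_1 = 0.
  H_2: rank ker ∂_2 − rank ∂_3 = (6 − 5) − 0 = 1, and there is no ∂_3, so H_2 = Z.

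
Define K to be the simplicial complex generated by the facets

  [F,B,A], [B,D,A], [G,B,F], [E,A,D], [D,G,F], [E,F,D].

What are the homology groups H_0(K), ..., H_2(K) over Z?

Order the vertices as A < B < D < E < F < G. Listing each simplex with vertices in this order, K has dimension 2 with simplices:

  0-simplices (6): A, B, D, E, F, G
  1-simplices (12): AB, AD, AE, AF, BD, BF, BG, DE, DF, DG, EF, FG
  2-simplices (6): ABD, ABF, ADE, BFG, DEF, DFG

Hence C_0 ≅ Z^6, C_1 ≅ Z^12, C_2 ≅ Z^6.

∂_1: C_1 → C_0 sends each edge [p,q] (with p < q) to q − p. For instance
  ∂DG = G − D.
The 6×12 boundary matrix has rank 5 and Smith normal form diag(1,1,1,1,1).

Boundary ∂_2: C_2 → C_1 sends each 2-simplex [p,q,r] to [q,r] − [p,r] + [p,q]. For instance
  ∂ABF = BF − AF + AB,
  ∂ADE = DE − AE + AD.
As a 12×6 matrix over Z this has rank 6, with invariant factors (1,1,1,1,1,1).

Reading off H_k = ker ∂_k / im ∂_{k+1}:

  H_0: rank C_0 − rank ∂_1 = 6 − 5 = 1, and the invariant factors of ∂_1 are all 1, so H_0 ≅ Z.
  H_1: rank ker ∂_1 − rank ∂_2 = (12 − 5) − 6 = 1, and the invariant factors of ∂_2 are all 1, so H_1 ≅ Z.
  H_2: rank ker ∂_2 − rank ∂_3 = (6 − 6) − 0 = 0, and there is no ∂_3, so H_2 ≅ 0.

As a check, the Euler characteristic is 6 − 12 + 6 = 0, which agrees with 1 − 1 + 0 = 0.

H_0 ≅ Z,  H_1 ≅ Z,  H_2 = 0.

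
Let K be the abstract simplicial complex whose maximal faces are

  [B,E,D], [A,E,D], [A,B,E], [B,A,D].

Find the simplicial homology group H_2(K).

H_2 ≅ Z.

We work with the vertex ordering A < B < D < E. The simplices of K, each written with vertices in increasing order, are:

  0-simplices (4): A, B, D, E
  1-simplices (6): AB, AD, AE, BD, BE, DE
  2-simplices (4): ABD, ABE, ADE, BDE

giving chain groups C_0 ≅ Z^4, C_1 ≅ Z^6, C_2 ≅ Z^4.

The boundary map ∂_1: C_1 → C_0 is given by ∂[p,q] = [q] − [p]. For instance
  ∂AB = B − A.
As a 4×6 matrix over Z this has rank 3, with invariant factors (1,1,1).

The boundary map ∂_2: C_2 → C_1 maps a triangle to the signed sum of its edges. For instance
  ∂ABE = BE − AE + AB,
  ∂BDE = DE − BE + BD.
The 6×4 boundary matrix has rank 3 and Smith normal form diag(1,1,1).

Computing H_k = (kernel of ∂_k) / (image of ∂_{k+1}):

  H_2: rank ker ∂_2 − rank ∂_3 = (4 − 3) − 0 = 1, and there is no ∂_3, so H_2 ≅ Z.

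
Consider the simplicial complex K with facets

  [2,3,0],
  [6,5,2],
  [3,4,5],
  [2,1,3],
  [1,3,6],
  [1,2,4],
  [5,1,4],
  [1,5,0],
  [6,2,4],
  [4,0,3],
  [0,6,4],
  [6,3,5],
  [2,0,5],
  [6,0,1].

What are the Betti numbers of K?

Fix the vertex order 0 < 1 < 2 < 3 < 4 < 5 < 6 and write every simplex with vertices in increasing order. Then dim K = 2 and the simplices of K are:

  0-simplices (7): [0], [1], [2], [3], [4], [5], [6]
  1-simplices (21): [0,1], [0,2], [0,3], [0,4], [0,5], [0,6], [1,2], [1,3], [1,4], [1,5], [1,6], [2,3], [2,4], [2,5], [2,6], [3,4], [3,5], [3,6], [4,5], [4,6], [5,6]
  2-simplices (14): [0,1,5], [0,1,6], [0,2,3], [0,2,5], [0,3,4], [0,4,6], [1,2,3], [1,2,4], [1,3,6], [1,4,5], [2,4,6], [2,5,6], [3,4,5], [3,5,6]

so the chain groups are C_0 ≅ Z^7, C_1 ≅ Z^21, C_2 ≅ Z^14.

The boundary map ∂_1: C_1 → C_0 sends each edge [p,q] (with p < q) to q − p.
The resulting 7×21 matrix has rank 6, and its Smith normal form has invariant factors (1,1,1,1,1,1).

The boundary map ∂_2: C_2 → C_1 sends each 2-simplex [p,q,r] to [q,r] − [p,r] + [p,q]. For instance
  ∂[1,2,3] = [2,3] − [1,3] + [1,2],
  ∂[0,1,5] = [1,5] − [0,5] + [0,1].
This gives a 21×14 integer matrix of rank 13; reducing to Smith normal form yields diagonal entries (1,1,1,1,1,1,1,1,1,1,1,1,1).

Computing H_k = (kernel of ∂_k) / (image of ∂_{k+1}):

  H_0: rank C_0 − rank ∂_1 = 7 − 6 = 1, and the invariant factors of ∂_1 are all 1, so H_0 = Z.
  H_1: rank ker ∂_1 − rank ∂_2 = (21 − 6) − 13 = 2, and the invariant factors of ∂_2 are all 1, so H_1 = Z^2.
  H_2: rank ker ∂_2 − rank ∂_3 = (14 − 13) − 0 = 1, and there is no ∂_3, so H_2 = Z.

As a check, the Euler characteristic is 7 − 21 + 14 = 0, which agrees with 1 − 2 + 1 = 0.

Hence the Betti numbers are b_0 = 1, b_1 = 2, b_2 = 1.

b_0 = 1, b_1 = 2, b_2 = 1.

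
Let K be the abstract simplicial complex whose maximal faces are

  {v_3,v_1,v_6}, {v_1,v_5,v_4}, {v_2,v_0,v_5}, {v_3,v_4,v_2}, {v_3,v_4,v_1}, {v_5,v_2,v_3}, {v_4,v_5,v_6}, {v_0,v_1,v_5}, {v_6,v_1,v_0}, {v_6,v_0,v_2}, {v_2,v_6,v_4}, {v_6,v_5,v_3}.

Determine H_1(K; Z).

Order the vertices as v_0 < v_1 < v_2 < v_3 < v_4 < v_5 < v_6. Listing each simplex with vertices in this order, K has dimension 2 with simplices:

  0-simplices (7): [v_0], [v_1], [v_2], [v_3], [v_4], [v_5], [v_6]
  1-simplices (18): (18 of them)
  2-simplices (12): (12 of them)

so the chain groups are C_0 ≅ Z^7, C_1 ≅ Z^18, C_2 ≅ Z^12.

Boundary ∂_1: C_1 → C_0 maps an edge to its endpoints' difference, ∂[p,q] = q − p. For instance
  ∂[v_0,v_1] = [v_1] − [v_0].
The 7×18 boundary matrix has rank 6 and Smith normal form diag(1,1,1,1,1,1).

The boundary map ∂_2: C_2 → C_1 acts by ∂[p,q,r] = [q,r] − [p,r] + [p,q]. For instance
  ∂[v_0,v_2,v_5] = [v_2,v_5] − [v_0,v_5] + [v_0,v_2],
  ∂[v_2,v_4,v_6] = [v_4,v_6] − [v_2,v_6] + [v_2,v_4].
As a 18×12 matrix over Z this has rank 12, with invariant factors (1,1,1,1,1,1,1,1,1,1,1,2).

Reading off H_k = ker ∂_k / im ∂_{k+1}:

  H_1: rank ker ∂_1 − rank ∂_2 = (18 − 6) − 12 = 0, and ∂_2 has invariant factor 2 > 1, so H_1 = Z_2.

(K is a triangulation of the real projective plane RP^2.)

H_1 = Z_2.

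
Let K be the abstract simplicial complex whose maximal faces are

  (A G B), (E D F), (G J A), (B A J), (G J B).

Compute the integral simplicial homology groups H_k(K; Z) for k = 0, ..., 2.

K has 7 vertices, 9 edges, 5 triangles.
rank ∂_0 = 0, rank ∂_1 = 5 ⇒ b_0 = 7 − 0 − 5 = 2; all invariant factors of ∂_1 are 1 so no torsion. So H_0 = Z^2.
rank ∂_1 = 5, rank ∂_2 = 4 ⇒ b_1 = 9 − 5 − 4 = 0; all invariant factors of ∂_2 are 1 so no torsion. So H_1 = 0.
rank ∂_2 = 4, rank ∂_3 = 0 ⇒ b_2 = 5 − 4 − 0 = 1. So H_2 = Z.

H_0 ≅ Z^2,  H_1 = 0,  H_2 ≅ Z.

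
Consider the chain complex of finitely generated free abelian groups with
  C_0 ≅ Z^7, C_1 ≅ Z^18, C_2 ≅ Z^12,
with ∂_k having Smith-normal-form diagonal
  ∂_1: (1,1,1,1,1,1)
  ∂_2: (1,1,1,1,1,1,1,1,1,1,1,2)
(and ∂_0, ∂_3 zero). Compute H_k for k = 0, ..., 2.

H_0: b_0 = 7 − 0 − 6 = 1; torsion from ∂_1 factors > 1: none. So H_0 = Z.
H_1: b_1 = 18 − 6 − 12 = 0; torsion from ∂_2 factors > 1: [2]. So H_1 = Z/2Z.
H_2: b_2 = 12 − 12 − 0 = 0; torsion from ∂_3 factors > 1: none. So H_2 = 0.

H_0 = Z,  H_1 = Z/2Z,  H_2 = 0.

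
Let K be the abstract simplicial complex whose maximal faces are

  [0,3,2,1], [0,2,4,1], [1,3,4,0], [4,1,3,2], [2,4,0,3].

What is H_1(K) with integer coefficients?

Fix the vertex order 0 < 1 < 2 < 3 < 4 and write every simplex with vertices in increasing order. Then dim K = 3 and the simplices of K are:

  0-simplices (5): [0], [1], [2], [3], [4]
  1-simplices (10): [0,1], [0,2], [0,3], [0,4], [1,2], [1,3], [1,4], [2,3], [2,4], [3,4]
  2-simplices (10): [0,1,2], [0,1,3], [0,1,4], [0,2,3], [0,2,4], [0,3,4], [1,2,3], [1,2,4], [1,3,4], [2,3,4]
  3-simplices (5): [0,1,2,3], [0,1,2,4], [0,1,3,4], [0,2,3,4], [1,2,3,4]

giving chain groups C_0 ≅ Z^5, C_1 ≅ Z^10, C_2 ≅ Z^10, C_3 ≅ Z^5.

The boundary map ∂_1: C_1 → C_0 sends each edge [p,q] (with p < q) to q − p.
The 5×10 boundary matrix has rank 4 and Smith normal form diag(1,1,1,1).

∂_2: C_2 → C_1 maps a triangle to the signed sum of its edges. For instance
  ∂[0,2,3] = [2,3] − [0,3] + [0,2],
  ∂[0,2,4] = [2,4] − [0,4] + [0,2].
As a 10×10 matrix over Z this has rank 6, with invariant factors (1,1,1,1,1,1).

The boundary map ∂_3: C_3 → C_2 sends each 3-simplex σ to the alternating sum Σ_i (−1)^i (σ with its i-th vertex removed). For instance
  ∂[0,1,2,4] = [1,2,4] − [0,2,4] + [0,1,4] − [0,1,2],
  ∂[0,1,2,3] = [1,2,3] − [0,2,3] + [0,1,3] − [0,1,2].
This gives a 10×5 integer matrix of rank 4; reducing to Smith normal form yields diagonal entries (1,1,1,1).

Computing H_k = (kernel of ∂_k) / (image of ∂_{k+1}):

  H_1: rank ker ∂_1 − rank ∂_2 = (10 − 4) − 6 = 0, and the invariant factors of ∂_2 are all 1, so H_1 ≅ 0.

H_1 = 0.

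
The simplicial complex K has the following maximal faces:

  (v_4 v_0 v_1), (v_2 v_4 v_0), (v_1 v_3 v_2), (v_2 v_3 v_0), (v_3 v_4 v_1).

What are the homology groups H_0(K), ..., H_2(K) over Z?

H_0 = Z,  H_1 = Z,  H_2 = 0.

Take the total order v_0 < v_1 < v_2 < v_3 < v_4 on the vertex set. Then K (dimension 2) consists of the simplices:

  0-simplices (5): [v_0], [v_1], [v_2], [v_3], [v_4]
  1-simplices (10): [v_0,v_1], [v_0,v_2], [v_0,v_3], [v_0,v_4], [v_1,v_2], [v_1,v_3], [v_1,v_4], [v_2,v_3], [v_2,v_4], [v_3,v_4]
  2-simplices (5): [v_0,v_1,v_4], [v_0,v_2,v_3], [v_0,v_2,v_4], [v_1,v_2,v_3], [v_1,v_3,v_4]

giving chain groups C_0 ≅ Z^5, C_1 ≅ Z^10, C_2 ≅ Z^5.

Boundary ∂_1: C_1 → C_0 is given by ∂[p,q] = [q] − [p].
As a 5×10 matrix over Z this has rank 4, with invariant factors (1,1,1,1).

Boundary ∂_2: C_2 → C_1 acts by ∂[p,q,r] = [q,r] − [p,r] + [p,q]. For instance
  ∂[v_1,v_2,v_3] = [v_2,v_3] − [v_1,v_3] + [v_1,v_2],
  ∂[v_1,v_3,v_4] = [v_3,v_4] − [v_1,v_4] + [v_1,v_3].
This gives a 10×5 integer matrix of rank 5; reducing to Smith normal form yields diagonal entries (1,1,1,1,1).

Now H_k = ker ∂_k / im ∂_{k+1}, so:

  H_0: rank C_0 − rank ∂_1 = 5 − 4 = 1, and the invariant factors of ∂_1 are all 1, so H_0 ≅ Z.
  H_1: rank ker ∂_1 − rank ∂_2 = (10 − 4) − 5 = 1, and the invariant factors of ∂_2 are all 1, so H_1 ≅ Z.
  H_2: rank ker ∂_2 − rank ∂_3 = (5 − 5) − 0 = 0, and there is no ∂_3, so H_2 ≅ 0.

(K is a triangulation of the Möbius band.)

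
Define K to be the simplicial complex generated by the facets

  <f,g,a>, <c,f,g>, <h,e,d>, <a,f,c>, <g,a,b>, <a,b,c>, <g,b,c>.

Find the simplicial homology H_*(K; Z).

H_0 ≅ Z^2,  H_1 = 0,  H_2 ≅ Z.

Order the vertices as a < b < c < d < e < f < g < h. Listing each simplex with vertices in this order, K has dimension 2 with simplices:

  0-simplices (8): a, b, c, d, e, f, g, h
  1-simplices (12): ab, ac, af, ag, bc, bg, cf, cg, de, dh, eh, fg
  2-simplices (7): abc, abg, acf, afg, bcg, cfg, deh

giving chain groups C_0 ≅ Z^8, C_1 ≅ Z^12, C_2 ≅ Z^7.

Boundary ∂_1: C_1 → C_0 sends each edge [p,q] (with p < q) to q − p.
The resulting 8×12 matrix has rank 6, and its Smith normal form has invariant factors (1,1,1,1,1,1).

∂_2: C_2 → C_1 acts by ∂[p,q,r] = [q,r] − [p,r] + [p,q]. For instance
  ∂cfg = fg − cg + cf,
  ∂deh = eh − dh + de.
This gives a 12×7 integer matrix of rank 6; reducing to Smith normal form yields diagonal entries (1,1,1,1,1,1).

Now H_k = ker ∂_k / im ∂_{k+1}, so:

  H_0: rank C_0 − rank ∂_1 = 8 − 6 = 2, and the invariant factors of ∂_1 are all 1, so H_0 = Z^2.
  H_1: rank ker ∂_1 − rank ∂_2 = (12 − 6) − 6 = 0, and the invariant factors of ∂_2 are all 1, so H_1 = 0.
  H_2: rank ker ∂_2 − rank ∂_3 = (7 − 6) − 0 = 1, and there is no ∂_3, so H_2 = Z.

As a check, the Euler characteristic is 8 − 12 + 7 = 3, which agrees with 2 − 0 + 1 = 3.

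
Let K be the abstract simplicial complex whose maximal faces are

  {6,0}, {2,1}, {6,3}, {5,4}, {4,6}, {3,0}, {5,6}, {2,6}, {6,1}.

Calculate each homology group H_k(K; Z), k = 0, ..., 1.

H_0 ≅ Z,  H_1 ≅ Z^3.

Order the vertices as 0 < 1 < 2 < 3 < 4 < 5 < 6. Listing each simplex with vertices in this order, K has dimension 1 with simplices:

  0-simplices (7): [0], [1], [2], [3], [4], [5], [6]
  1-simplices (9): [0,3], [0,6], [1,2], [1,6], [2,6], [3,6], [4,5], [4,6], [5,6]

Hence C_0 ≅ Z^7, C_1 ≅ Z^9.

The boundary map ∂_1: C_1 → C_0 maps an edge to its endpoints' difference, ∂[p,q] = q − p. For instance
  ∂[4,5] = [5] − [4].
The 7×9 boundary matrix has rank 6 and Smith normal form diag(1,1,1,1,1,1).

Computing H_k = (kernel of ∂_k) / (image of ∂_{k+1}):

  H_0: rank C_0 − rank ∂_1 = 7 − 6 = 1, and the invariant factors of ∂_1 are all 1, so H_0 ≅ Z.
  H_1: rank ker ∂_1 − rank ∂_2 = (9 − 6) − 0 = 3, and there is no ∂_2, so H_1 ≅ Z^3.

As a check, the Euler characteristic is 7 − 9 = -2, which agrees with 1 − 3 = -2.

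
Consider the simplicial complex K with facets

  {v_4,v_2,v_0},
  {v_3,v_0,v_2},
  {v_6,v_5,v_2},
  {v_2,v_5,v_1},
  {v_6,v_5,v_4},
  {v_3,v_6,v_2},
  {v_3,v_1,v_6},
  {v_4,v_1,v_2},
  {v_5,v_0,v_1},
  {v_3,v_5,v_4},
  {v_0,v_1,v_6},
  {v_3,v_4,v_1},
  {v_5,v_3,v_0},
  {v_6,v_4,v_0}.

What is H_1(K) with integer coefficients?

H_1 = Z^2.

K has 7 vertices, 21 edges, 14 triangles.
rank ∂_1 = 6, rank ∂_2 = 13 ⇒ b_1 = 21 − 6 − 13 = 2; all invariant factors of ∂_2 are 1 so no torsion. So H_1 = Z^2.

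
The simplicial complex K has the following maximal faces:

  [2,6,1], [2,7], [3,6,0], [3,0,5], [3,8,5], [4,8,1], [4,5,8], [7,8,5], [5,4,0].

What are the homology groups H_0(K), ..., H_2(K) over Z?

H_0 = Z,  H_1 = Z^2,  H_2 = 0.

Order the vertices as 0 < 1 < 2 < 3 < 4 < 5 < 6 < 7 < 8. Listing each simplex with vertices in this order, K has dimension 2 with simplices:

  0-simplices (9): [0], [1], [2], [3], [4], [5], [6], [7], [8]
  1-simplices (18): [0,3], [0,4], [0,5], [0,6], [1,2], [1,4], [1,6], [1,8], [2,6], [2,7], [3,5], [3,6], [3,8], [4,5], [4,8], [5,7], [5,8], [7,8]
  2-simplices (8): [0,3,5], [0,3,6], [0,4,5], [1,2,6], [1,4,8], [3,5,8], [4,5,8], [5,7,8]

so the chain groups are C_0 ≅ Z^9, C_1 ≅ Z^18, C_2 ≅ Z^8.

Boundary ∂_1: C_1 → C_0 maps an edge to its endpoints' difference, ∂[p,q] = q − p.
The 9×18 boundary matrix has rank 8 and Smith normal form diag(1,1,1,1,1,1,1,1).

The boundary map ∂_2: C_2 → C_1 maps a triangle to the signed sum of its edges. For instance
  ∂[4,5,8] = [5,8] − [4,8] + [4,5],
  ∂[5,7,8] = [7,8] − [5,8] + [5,7].
The 18×8 boundary matrix has rank 8 and Smith normal form diag(1,1,1,1,1,1,1,1).

Now H_k = ker ∂_k / im ∂_{k+1}, so:

  H_0: rank C_0 − rank ∂_1 = 9 − 8 = 1, and the invariant factors of ∂_1 are all 1, so H_0 = Z.
  H_1: rank ker ∂_1 − rank ∂_2 = (18 − 8) − 8 = 2, and the invariant factors of ∂_2 are all 1, so H_1 = Z^2.
  H_2: rank ker ∂_2 − rank ∂_3 = (8 − 8) − 0 = 0, and there is no ∂_3, so H_2 = 0.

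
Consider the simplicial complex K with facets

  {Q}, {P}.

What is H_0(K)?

K has 2 vertices.
rank ∂_0 = 0, rank ∂_1 = 0 ⇒ b_0 = 2 − 0 − 0 = 2. So H_0 ≅ Z^2.

H_0 = Z^2.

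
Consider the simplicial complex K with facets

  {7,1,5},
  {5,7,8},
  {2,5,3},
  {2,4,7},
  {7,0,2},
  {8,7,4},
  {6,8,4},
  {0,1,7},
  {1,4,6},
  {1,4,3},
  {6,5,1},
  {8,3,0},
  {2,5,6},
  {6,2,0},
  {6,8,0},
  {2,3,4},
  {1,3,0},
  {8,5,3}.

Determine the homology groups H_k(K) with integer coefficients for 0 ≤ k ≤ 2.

Fix the vertex order 0 < 1 < 2 < 3 < 4 < 5 < 6 < 7 < 8 and write every simplex with vertices in increasing order. Then dim K = 2 and the simplices of K are:

  0-simplices (9): [0], [1], [2], [3], [4], [5], [6], [7], [8]
  1-simplices (27): (27 of them)
  2-simplices (18): [0,1,3], [0,1,7], [0,2,6], [0,2,7], [0,3,8], [0,6,8], [1,3,4], [1,4,6], [1,5,6], [1,5,7], [2,3,4], [2,3,5], [2,4,7], [2,5,6], [3,5,8], [4,6,8], [4,7,8], [5,7,8]

giving chain groups C_0 ≅ Z^9, C_1 ≅ Z^27, C_2 ≅ Z^18.

∂_1: C_1 → C_0 sends each edge [p,q] (with p < q) to q − p.
As a 9×27 matrix over Z this has rank 8, with invariant factors (1,1,1,1,1,1,1,1).

Boundary ∂_2: C_2 → C_1 acts by ∂[p,q,r] = [q,r] − [p,r] + [p,q]. For instance
  ∂[4,6,8] = [6,8] − [4,8] + [4,6],
  ∂[0,3,8] = [3,8] − [0,8] + [0,3].
This gives a 27×18 integer matrix of rank 17; reducing to Smith normal form yields diagonal entries (1,1,1,1,1,1,1,1,1,1,1,1,1,1,1,1,1).

Reading off H_k = ker ∂_k / im ∂_{k+1}:

  H_0: rank C_0 − rank ∂_1 = 9 − 8 = 1, and the invariant factors of ∂_1 are all 1, so H_0 = Z.
  H_1: rank ker ∂_1 − rank ∂_2 = (27 − 8) − 17 = 2, and the invariant factors of ∂_2 are all 1, so H_1 = Z^2.
  H_2: rank ker ∂_2 − rank ∂_3 = (18 − 17) − 0 = 1, and there is no ∂_3, so H_2 = Z.

(K is a triangulation of the torus T^2.)

H_0 ≅ Z,  H_1 ≅ Z^2,  H_2 ≅ Z.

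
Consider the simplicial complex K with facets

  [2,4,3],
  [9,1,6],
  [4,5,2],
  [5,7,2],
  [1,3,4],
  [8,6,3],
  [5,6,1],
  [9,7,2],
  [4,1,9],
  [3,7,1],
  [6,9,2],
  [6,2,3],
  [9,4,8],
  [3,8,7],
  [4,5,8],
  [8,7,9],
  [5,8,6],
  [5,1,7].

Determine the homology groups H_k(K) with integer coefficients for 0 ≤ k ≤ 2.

H_0 ≅ Z,  H_1 ≅ Z^2,  H_2 ≅ Z.

Take the total order 1 < 2 < 3 < 4 < 5 < 6 < 7 < 8 < 9 on the vertex set. Then K (dimension 2) consists of the simplices:

  0-simplices (9): [1], [2], [3], [4], [5], [6], [7], [8], [9]
  1-simplices (27): (27 of them)
  2-simplices (18): [1,3,4], [1,3,7], [1,4,9], [1,5,6], [1,5,7], [1,6,9], [2,3,4], [2,3,6], [2,4,5], [2,5,7], [2,6,9], [2,7,9], [3,6,8], [3,7,8], [4,5,8], [4,8,9], [5,6,8], [7,8,9]

Hence C_0 ≅ Z^9, C_1 ≅ Z^27, C_2 ≅ Z^18.

The boundary map ∂_1: C_1 → C_0 is given by ∂[p,q] = [q] − [p]. For instance
  ∂[8,9] = [9] − [8].
The resulting 9×27 matrix has rank 8, and its Smith normal form has invariant factors (1,1,1,1,1,1,1,1).

∂_2: C_2 → C_1 maps a triangle to the signed sum of its edges. For instance
  ∂[1,3,4] = [3,4] − [1,4] + [1,3],
  ∂[4,5,8] = [5,8] − [4,8] + [4,5].
This gives a 27×18 integer matrix of rank 17; reducing to Smith normal form yields diagonal entries (1,1,1,1,1,1,1,1,1,1,1,1,1,1,1,1,1).

Now H_k = ker ∂_k / im ∂_{k+1}, so:

  H_0: rank C_0 − rank ∂_1 = 9 − 8 = 1, and the invariant factors of ∂_1 are all 1, so H_0 = Z.
  H_1: rank ker ∂_1 − rank ∂_2 = (27 − 8) − 17 = 2, and the invariant factors of ∂_2 are all 1, so H_1 = Z^2.
  H_2: rank ker ∂_2 − rank ∂_3 = (18 − 17) − 0 = 1, and there is no ∂_3, so H_2 = Z.

As a check, the Euler characteristic is 9 − 27 + 18 = 0, which agrees with 1 − 2 + 1 = 0.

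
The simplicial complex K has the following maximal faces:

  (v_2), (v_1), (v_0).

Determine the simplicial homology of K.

Take the total order v_0 < v_1 < v_2 on the vertex set. Then K (dimension 0) consists of the simplices:

  0-simplices (3): [v_0], [v_1], [v_2]

so the chain groups are C_0 ≅ Z^3.

Computing H_k = (kernel of ∂_k) / (image of ∂_{k+1}):

  H_0: rank C_0 − rank ∂_1 = 3 − 0 = 3, and there is no ∂_1, so H_0 ≅ Z^3.

H_0 = Z^3.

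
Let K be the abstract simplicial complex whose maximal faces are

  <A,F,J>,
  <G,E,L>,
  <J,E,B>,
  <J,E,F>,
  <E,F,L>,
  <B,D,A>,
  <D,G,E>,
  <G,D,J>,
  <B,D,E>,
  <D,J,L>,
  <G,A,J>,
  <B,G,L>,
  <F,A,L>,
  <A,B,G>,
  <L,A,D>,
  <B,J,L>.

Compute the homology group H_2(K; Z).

H_2 ≅ Z.

Order the vertices as A < B < D < E < F < G < J < L. Listing each simplex with vertices in this order, K has dimension 2 with simplices:

  0-simplices (8): A, B, D, E, F, G, J, L
  1-simplices (24): AB, AD, AF, AG, AJ, AL, BD, BE, BG, BJ, BL, DE, DG, DJ, DL, EF, EG, EJ, EL, FJ, FL, GJ, GL, JL
  2-simplices (16): ABD, ABG, ADL, AFJ, AFL, AGJ, BDE, BEJ, BGL, BJL, DEG, DGJ, DJL, EFJ, EFL, EGL

giving chain groups C_0 ≅ Z^8, C_1 ≅ Z^24, C_2 ≅ Z^16.

The boundary map ∂_1: C_1 → C_0 is given by ∂[p,q] = [q] − [p]. For instance
  ∂BE = E − B.
The resulting 8×24 matrix has rank 7, and its Smith normal form has invariant factors (1,1,1,1,1,1,1).

The boundary map ∂_2: C_2 → C_1 maps a triangle to the signed sum of its edges. For instance
  ∂BJL = JL − BL + BJ,
  ∂EFL = FL − EL + EF.
The 24×16 boundary matrix has rank 15 and Smith normal form diag(1,1,1,1,1,1,1,1,1,1,1,1,1,1,1).

Now H_k = ker ∂_k / im ∂_{k+1}, so:

  H_2: rank ker ∂_2 − rank ∂_3 = (16 − 15) − 0 = 1, and there is no ∂_3, so H_2 ≅ Z.

(K is a triangulation of the torus T^2.)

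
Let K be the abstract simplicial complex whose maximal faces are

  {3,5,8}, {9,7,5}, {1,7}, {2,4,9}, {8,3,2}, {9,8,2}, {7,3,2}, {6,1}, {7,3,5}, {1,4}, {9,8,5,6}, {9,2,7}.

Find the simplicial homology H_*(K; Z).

Take the total order 1 < 2 < 3 < 4 < 5 < 6 < 7 < 8 < 9 on the vertex set. Then K (dimension 3) consists of the simplices:

  0-simplices (9): [1], [2], [3], [4], [5], [6], [7], [8], [9]
  1-simplices (20): [1,4], [1,6], [1,7], [2,3], [2,4], [2,7], [2,8], [2,9], [3,5], [3,7], [3,8], [4,9], [5,6], [5,7], [5,8], [5,9], [6,8], [6,9], [7,9], [8,9]
  2-simplices (12): [2,3,7], [2,3,8], [2,4,9], [2,7,9], [2,8,9], [3,5,7], [3,5,8], [5,6,8], [5,6,9], [5,7,9], [5,8,9], [6,8,9]
  3-simplices (1): [5,6,8,9]

Hence C_0 ≅ Z^9, C_1 ≅ Z^20, C_2 ≅ Z^12, C_3 ≅ Z^1.

The boundary map ∂_1: C_1 → C_0 is given by ∂[p,q] = [q] − [p].
The 9×20 boundary matrix has rank 8 and Smith normal form diag(1,1,1,1,1,1,1,1).

The boundary map ∂_2: C_2 → C_1 acts by ∂[p,q,r] = [q,r] − [p,r] + [p,q]. For instance
  ∂[3,5,8] = [5,8] − [3,8] + [3,5],
  ∂[2,8,9] = [8,9] − [2,9] + [2,8].
As a 20×12 matrix over Z this has rank 10, with invariant factors (1,1,1,1,1,1,1,1,1,1).

∂_3: C_3 → C_2 sends each 3-simplex σ to the alternating sum Σ_i (−1)^i (σ with its i-th vertex removed). For instance
  ∂[5,6,8,9] = [6,8,9] − [5,8,9] + [5,6,9] − [5,6,8].
The resulting 12×1 matrix has rank 1, and its Smith normal form has invariant factors (1).

From H_k ≅ ker(∂_k) / im(∂_{k+1}) we obtain:

  H_0: rank C_0 − rank ∂_1 = 9 − 8 = 1, and the invariant factors of ∂_1 are all 1, so H_0 = Z.
  H_1: rank ker ∂_1 − rank ∂_2 = (20 − 8) − 10 = 2, and the invariant factors of ∂_2 are all 1, so H_1 = Z^2.
  H_2: rank ker ∂_2 − rank ∂_3 = (12 − 10) − 1 = 1, and the invariant factors of ∂_3 are all 1, so H_2 = Z.
  H_3: rank ker ∂_3 − rank ∂_4 = (1 − 1) − 0 = 0, and there is no ∂_4, so H_3 = 0.

As a check, the Euler characteristic is 9 − 20 + 12 − 1 = 0, which agrees with 1 − 2 + 1 − 0 = 0.

H_0 ≅ Z,  H_1 ≅ Z^2,  H_2 ≅ Z,  H_3 = 0.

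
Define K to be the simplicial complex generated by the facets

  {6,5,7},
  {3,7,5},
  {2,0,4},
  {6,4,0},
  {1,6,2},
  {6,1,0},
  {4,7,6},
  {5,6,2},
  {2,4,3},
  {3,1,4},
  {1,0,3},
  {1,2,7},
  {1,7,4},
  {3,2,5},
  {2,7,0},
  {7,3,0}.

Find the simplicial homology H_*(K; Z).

H_0 = Z,  H_1 = Z^2,  H_2 = Z.

K has 8 vertices, 24 edges, 16 triangles.
rank ∂_0 = 0, rank ∂_1 = 7 ⇒ b_0 = 8 − 0 − 7 = 1; all invariant factors of ∂_1 are 1 so no torsion. So H_0 = Z.
rank ∂_1 = 7, rank ∂_2 = 15 ⇒ b_1 = 24 − 7 − 15 = 2; all invariant factors of ∂_2 are 1 so no torsion. So H_1 = Z^2.
rank ∂_2 = 15, rank ∂_3 = 0 ⇒ b_2 = 16 − 15 − 0 = 1. So H_2 = Z.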